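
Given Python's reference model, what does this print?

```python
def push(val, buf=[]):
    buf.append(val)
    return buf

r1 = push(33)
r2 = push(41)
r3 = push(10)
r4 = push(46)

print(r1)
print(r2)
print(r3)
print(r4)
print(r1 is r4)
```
[33, 41, 10, 46]
[33, 41, 10, 46]
[33, 41, 10, 46]
[33, 41, 10, 46]
True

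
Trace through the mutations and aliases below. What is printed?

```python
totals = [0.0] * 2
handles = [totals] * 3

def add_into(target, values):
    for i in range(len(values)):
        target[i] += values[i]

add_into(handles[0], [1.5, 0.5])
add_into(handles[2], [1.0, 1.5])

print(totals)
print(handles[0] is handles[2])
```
[2.5, 2.0]
True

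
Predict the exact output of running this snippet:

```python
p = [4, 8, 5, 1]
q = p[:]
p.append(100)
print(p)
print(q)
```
[4, 8, 5, 1, 100]
[4, 8, 5, 1]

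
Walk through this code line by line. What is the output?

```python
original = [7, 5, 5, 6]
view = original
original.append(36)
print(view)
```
[7, 5, 5, 6, 36]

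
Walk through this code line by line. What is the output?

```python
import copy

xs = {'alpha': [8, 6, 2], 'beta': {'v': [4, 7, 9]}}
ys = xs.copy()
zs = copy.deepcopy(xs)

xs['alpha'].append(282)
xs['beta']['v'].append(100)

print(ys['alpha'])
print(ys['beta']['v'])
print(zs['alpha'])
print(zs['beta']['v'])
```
[8, 6, 2, 282]
[4, 7, 9, 100]
[8, 6, 2]
[4, 7, 9]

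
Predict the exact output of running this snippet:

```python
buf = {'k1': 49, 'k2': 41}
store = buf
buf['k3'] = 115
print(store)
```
{'k1': 49, 'k2': 41, 'k3': 115}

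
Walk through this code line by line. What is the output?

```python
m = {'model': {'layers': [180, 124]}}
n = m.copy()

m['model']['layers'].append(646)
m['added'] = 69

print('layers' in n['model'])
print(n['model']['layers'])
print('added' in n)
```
True
[180, 124, 646]
False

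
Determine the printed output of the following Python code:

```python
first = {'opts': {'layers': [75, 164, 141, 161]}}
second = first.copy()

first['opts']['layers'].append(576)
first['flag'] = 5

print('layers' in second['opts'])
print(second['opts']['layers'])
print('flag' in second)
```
True
[75, 164, 141, 161, 576]
False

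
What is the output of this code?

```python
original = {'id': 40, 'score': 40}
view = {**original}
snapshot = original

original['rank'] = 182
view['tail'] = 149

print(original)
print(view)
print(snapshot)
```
{'id': 40, 'score': 40, 'rank': 182}
{'id': 40, 'score': 40, 'tail': 149}
{'id': 40, 'score': 40, 'rank': 182}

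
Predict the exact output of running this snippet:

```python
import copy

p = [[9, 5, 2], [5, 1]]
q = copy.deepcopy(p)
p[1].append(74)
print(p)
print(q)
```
[[9, 5, 2], [5, 1, 74]]
[[9, 5, 2], [5, 1]]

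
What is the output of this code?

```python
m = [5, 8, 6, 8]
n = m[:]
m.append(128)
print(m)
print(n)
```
[5, 8, 6, 8, 128]
[5, 8, 6, 8]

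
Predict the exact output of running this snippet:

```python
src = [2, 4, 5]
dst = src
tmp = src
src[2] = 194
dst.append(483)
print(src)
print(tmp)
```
[2, 4, 194, 483]
[2, 4, 194, 483]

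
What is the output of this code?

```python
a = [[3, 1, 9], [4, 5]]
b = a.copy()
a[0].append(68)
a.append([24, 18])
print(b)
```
[[3, 1, 9, 68], [4, 5]]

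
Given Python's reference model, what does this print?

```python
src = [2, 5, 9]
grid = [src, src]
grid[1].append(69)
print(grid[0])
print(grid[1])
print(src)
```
[2, 5, 9, 69]
[2, 5, 9, 69]
[2, 5, 9, 69]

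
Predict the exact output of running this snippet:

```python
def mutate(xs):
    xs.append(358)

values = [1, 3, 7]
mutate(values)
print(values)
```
[1, 3, 7, 358]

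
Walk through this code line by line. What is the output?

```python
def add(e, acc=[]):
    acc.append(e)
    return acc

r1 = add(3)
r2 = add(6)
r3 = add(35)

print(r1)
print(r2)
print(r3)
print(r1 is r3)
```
[3, 6, 35]
[3, 6, 35]
[3, 6, 35]
True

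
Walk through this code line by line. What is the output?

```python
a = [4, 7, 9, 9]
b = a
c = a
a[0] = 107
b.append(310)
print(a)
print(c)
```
[107, 7, 9, 9, 310]
[107, 7, 9, 9, 310]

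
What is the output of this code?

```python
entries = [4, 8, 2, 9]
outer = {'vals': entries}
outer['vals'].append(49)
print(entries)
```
[4, 8, 2, 9, 49]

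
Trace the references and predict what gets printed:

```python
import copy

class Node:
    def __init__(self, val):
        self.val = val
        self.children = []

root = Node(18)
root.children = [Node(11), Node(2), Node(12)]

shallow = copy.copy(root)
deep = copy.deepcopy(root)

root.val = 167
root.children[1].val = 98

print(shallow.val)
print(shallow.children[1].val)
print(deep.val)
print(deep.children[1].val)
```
18
98
18
2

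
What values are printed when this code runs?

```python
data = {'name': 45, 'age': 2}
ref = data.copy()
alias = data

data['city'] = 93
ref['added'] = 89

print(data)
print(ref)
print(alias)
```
{'name': 45, 'age': 2, 'city': 93}
{'name': 45, 'age': 2, 'added': 89}
{'name': 45, 'age': 2, 'city': 93}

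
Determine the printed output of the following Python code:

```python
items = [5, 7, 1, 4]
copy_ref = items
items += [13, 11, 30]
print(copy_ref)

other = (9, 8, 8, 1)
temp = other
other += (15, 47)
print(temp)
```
[5, 7, 1, 4, 13, 11, 30]
(9, 8, 8, 1)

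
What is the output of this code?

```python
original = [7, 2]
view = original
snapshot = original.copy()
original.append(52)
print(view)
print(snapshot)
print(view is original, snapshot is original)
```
[7, 2, 52]
[7, 2]
True False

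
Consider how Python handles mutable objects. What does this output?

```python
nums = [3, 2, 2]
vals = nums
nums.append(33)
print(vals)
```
[3, 2, 2, 33]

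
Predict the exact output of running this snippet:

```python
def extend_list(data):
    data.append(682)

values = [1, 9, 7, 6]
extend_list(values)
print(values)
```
[1, 9, 7, 6, 682]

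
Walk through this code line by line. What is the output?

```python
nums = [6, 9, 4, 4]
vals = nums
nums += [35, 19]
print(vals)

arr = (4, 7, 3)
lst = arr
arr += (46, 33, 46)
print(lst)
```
[6, 9, 4, 4, 35, 19]
(4, 7, 3)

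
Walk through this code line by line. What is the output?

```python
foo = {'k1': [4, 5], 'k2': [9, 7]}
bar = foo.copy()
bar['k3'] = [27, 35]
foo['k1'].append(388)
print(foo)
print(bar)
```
{'k1': [4, 5, 388], 'k2': [9, 7]}
{'k1': [4, 5, 388], 'k2': [9, 7], 'k3': [27, 35]}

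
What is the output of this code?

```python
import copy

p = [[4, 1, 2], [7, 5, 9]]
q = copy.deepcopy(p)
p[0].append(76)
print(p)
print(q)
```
[[4, 1, 2, 76], [7, 5, 9]]
[[4, 1, 2], [7, 5, 9]]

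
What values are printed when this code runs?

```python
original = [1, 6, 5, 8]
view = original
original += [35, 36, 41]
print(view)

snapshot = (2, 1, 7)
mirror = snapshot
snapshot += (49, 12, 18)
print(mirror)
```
[1, 6, 5, 8, 35, 36, 41]
(2, 1, 7)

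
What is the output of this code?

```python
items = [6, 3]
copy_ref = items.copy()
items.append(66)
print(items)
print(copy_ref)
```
[6, 3, 66]
[6, 3]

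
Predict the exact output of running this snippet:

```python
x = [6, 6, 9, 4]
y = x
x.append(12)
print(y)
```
[6, 6, 9, 4, 12]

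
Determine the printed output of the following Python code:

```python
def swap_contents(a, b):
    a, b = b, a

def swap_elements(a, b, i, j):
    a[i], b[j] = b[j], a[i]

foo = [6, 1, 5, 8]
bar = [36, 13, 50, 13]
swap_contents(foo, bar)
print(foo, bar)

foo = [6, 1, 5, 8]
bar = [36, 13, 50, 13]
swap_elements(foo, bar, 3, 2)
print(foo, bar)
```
[6, 1, 5, 8] [36, 13, 50, 13]
[6, 1, 5, 50] [36, 13, 8, 13]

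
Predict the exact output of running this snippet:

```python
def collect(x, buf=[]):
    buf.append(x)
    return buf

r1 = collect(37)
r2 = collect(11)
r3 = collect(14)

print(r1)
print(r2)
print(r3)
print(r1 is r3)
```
[37, 11, 14]
[37, 11, 14]
[37, 11, 14]
True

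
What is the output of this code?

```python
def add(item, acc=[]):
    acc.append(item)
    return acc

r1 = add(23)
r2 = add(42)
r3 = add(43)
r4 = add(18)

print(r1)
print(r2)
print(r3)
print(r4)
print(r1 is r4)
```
[23, 42, 43, 18]
[23, 42, 43, 18]
[23, 42, 43, 18]
[23, 42, 43, 18]
True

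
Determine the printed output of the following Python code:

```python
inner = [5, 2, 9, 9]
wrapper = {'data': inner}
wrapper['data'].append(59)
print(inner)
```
[5, 2, 9, 9, 59]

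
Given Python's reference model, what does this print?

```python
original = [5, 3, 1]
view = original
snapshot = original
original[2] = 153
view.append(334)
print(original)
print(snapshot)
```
[5, 3, 153, 334]
[5, 3, 153, 334]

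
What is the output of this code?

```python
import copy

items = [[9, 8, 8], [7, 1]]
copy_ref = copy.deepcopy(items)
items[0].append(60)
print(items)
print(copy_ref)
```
[[9, 8, 8, 60], [7, 1]]
[[9, 8, 8], [7, 1]]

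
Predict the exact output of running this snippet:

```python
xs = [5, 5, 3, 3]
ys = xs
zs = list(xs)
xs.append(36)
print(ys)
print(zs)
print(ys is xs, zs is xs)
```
[5, 5, 3, 3, 36]
[5, 5, 3, 3]
True False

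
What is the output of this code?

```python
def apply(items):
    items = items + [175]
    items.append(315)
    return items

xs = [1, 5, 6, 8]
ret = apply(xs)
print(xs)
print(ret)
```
[1, 5, 6, 8]
[1, 5, 6, 8, 175, 315]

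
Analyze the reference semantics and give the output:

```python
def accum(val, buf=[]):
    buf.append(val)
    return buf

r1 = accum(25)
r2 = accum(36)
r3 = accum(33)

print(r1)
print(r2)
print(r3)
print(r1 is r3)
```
[25, 36, 33]
[25, 36, 33]
[25, 36, 33]
True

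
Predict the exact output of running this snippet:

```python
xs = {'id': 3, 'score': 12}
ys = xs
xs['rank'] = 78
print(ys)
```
{'id': 3, 'score': 12, 'rank': 78}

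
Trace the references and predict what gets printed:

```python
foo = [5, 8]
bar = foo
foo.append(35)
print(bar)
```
[5, 8, 35]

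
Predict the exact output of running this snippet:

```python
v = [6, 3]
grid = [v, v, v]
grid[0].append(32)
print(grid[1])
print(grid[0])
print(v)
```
[6, 3, 32]
[6, 3, 32]
[6, 3, 32]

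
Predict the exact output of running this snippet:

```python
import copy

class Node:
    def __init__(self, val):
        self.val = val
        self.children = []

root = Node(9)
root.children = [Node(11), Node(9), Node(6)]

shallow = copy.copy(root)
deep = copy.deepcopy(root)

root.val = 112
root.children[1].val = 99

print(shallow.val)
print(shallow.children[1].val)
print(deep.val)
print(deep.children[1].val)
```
9
99
9
9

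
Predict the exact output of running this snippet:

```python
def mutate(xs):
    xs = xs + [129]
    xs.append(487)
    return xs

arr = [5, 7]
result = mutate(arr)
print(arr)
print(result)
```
[5, 7]
[5, 7, 129, 487]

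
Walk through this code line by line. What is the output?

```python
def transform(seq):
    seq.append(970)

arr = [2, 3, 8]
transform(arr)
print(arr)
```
[2, 3, 8, 970]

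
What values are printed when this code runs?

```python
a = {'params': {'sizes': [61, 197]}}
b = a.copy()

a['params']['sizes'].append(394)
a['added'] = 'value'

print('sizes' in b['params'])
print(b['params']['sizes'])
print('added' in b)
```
True
[61, 197, 394]
False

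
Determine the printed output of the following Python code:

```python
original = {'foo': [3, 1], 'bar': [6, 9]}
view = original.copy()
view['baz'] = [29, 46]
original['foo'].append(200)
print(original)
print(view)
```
{'foo': [3, 1, 200], 'bar': [6, 9]}
{'foo': [3, 1, 200], 'bar': [6, 9], 'baz': [29, 46]}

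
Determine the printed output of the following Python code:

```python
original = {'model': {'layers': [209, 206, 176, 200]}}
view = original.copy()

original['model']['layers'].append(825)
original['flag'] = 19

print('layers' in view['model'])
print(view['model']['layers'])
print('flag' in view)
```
True
[209, 206, 176, 200, 825]
False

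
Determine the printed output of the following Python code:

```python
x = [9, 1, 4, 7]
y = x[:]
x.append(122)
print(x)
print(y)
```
[9, 1, 4, 7, 122]
[9, 1, 4, 7]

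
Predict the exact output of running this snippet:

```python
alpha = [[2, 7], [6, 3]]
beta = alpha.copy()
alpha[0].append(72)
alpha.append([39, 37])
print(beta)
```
[[2, 7, 72], [6, 3]]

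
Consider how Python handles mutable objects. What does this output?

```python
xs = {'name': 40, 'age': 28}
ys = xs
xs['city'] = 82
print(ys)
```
{'name': 40, 'age': 28, 'city': 82}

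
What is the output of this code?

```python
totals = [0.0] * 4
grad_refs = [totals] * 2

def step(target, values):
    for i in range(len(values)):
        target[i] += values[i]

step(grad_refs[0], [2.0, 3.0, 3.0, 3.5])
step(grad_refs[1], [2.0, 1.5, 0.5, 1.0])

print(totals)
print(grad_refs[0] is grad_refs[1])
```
[4.0, 4.5, 3.5, 4.5]
True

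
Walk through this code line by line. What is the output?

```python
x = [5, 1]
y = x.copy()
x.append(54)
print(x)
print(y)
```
[5, 1, 54]
[5, 1]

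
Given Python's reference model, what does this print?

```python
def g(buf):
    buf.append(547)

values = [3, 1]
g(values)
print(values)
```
[3, 1, 547]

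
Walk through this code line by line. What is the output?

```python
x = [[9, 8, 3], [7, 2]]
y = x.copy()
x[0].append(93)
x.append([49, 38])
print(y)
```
[[9, 8, 3, 93], [7, 2]]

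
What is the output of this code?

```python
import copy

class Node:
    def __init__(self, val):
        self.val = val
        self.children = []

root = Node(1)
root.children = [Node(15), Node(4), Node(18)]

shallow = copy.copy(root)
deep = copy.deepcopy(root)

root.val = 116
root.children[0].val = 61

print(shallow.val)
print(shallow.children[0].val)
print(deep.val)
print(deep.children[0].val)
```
1
61
1
15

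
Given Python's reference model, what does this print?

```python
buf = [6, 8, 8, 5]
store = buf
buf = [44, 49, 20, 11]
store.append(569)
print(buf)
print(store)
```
[44, 49, 20, 11]
[6, 8, 8, 5, 569]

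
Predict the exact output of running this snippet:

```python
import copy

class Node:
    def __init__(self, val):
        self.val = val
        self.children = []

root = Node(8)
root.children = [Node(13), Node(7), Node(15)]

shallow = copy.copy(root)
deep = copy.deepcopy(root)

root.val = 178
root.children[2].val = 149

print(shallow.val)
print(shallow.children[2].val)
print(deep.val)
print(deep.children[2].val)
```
8
149
8
15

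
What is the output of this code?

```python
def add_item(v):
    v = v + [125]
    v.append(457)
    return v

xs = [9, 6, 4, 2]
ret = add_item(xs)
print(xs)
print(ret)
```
[9, 6, 4, 2]
[9, 6, 4, 2, 125, 457]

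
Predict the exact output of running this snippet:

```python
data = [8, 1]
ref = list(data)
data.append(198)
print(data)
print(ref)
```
[8, 1, 198]
[8, 1]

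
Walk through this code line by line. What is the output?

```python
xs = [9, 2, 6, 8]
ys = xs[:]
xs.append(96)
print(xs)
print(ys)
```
[9, 2, 6, 8, 96]
[9, 2, 6, 8]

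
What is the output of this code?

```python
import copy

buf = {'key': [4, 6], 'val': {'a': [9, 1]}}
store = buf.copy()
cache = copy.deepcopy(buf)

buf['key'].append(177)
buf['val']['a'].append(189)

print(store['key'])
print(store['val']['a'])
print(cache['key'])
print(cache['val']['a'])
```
[4, 6, 177]
[9, 1, 189]
[4, 6]
[9, 1]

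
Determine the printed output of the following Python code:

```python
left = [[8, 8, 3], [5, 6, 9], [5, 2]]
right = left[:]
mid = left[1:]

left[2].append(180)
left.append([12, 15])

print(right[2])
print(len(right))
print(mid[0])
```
[5, 2, 180]
3
[5, 6, 9]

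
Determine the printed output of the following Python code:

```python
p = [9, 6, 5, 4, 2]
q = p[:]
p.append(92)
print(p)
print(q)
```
[9, 6, 5, 4, 2, 92]
[9, 6, 5, 4, 2]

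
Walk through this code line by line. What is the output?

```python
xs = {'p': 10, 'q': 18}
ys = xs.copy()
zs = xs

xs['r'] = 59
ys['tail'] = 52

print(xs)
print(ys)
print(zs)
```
{'p': 10, 'q': 18, 'r': 59}
{'p': 10, 'q': 18, 'tail': 52}
{'p': 10, 'q': 18, 'r': 59}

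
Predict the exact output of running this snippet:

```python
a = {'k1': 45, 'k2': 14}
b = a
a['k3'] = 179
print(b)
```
{'k1': 45, 'k2': 14, 'k3': 179}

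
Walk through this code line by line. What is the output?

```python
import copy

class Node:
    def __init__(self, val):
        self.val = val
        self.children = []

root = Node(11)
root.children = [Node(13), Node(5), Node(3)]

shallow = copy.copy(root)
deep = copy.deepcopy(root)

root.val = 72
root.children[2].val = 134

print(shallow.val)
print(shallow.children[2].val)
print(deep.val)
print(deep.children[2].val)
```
11
134
11
3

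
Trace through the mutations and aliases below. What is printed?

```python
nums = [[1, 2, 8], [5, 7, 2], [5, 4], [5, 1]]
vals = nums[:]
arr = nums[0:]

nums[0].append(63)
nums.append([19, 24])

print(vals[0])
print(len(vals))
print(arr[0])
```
[1, 2, 8, 63]
4
[1, 2, 8, 63]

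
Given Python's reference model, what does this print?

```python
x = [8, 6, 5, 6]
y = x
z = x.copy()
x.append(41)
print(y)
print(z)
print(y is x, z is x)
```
[8, 6, 5, 6, 41]
[8, 6, 5, 6]
True False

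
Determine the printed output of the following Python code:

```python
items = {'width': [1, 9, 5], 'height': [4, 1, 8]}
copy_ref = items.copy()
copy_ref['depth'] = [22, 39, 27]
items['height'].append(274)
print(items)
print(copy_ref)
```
{'width': [1, 9, 5], 'height': [4, 1, 8, 274]}
{'width': [1, 9, 5], 'height': [4, 1, 8, 274], 'depth': [22, 39, 27]}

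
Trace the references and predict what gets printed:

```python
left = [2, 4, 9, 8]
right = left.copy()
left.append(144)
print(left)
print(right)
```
[2, 4, 9, 8, 144]
[2, 4, 9, 8]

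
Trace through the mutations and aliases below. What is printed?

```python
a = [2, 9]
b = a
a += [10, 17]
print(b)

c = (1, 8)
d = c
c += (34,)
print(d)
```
[2, 9, 10, 17]
(1, 8)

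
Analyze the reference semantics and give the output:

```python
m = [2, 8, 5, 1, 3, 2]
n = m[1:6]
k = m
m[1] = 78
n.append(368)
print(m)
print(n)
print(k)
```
[2, 78, 5, 1, 3, 2]
[8, 5, 1, 3, 2, 368]
[2, 78, 5, 1, 3, 2]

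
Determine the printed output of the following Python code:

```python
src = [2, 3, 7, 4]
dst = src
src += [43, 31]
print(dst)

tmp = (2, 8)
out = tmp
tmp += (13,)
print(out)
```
[2, 3, 7, 4, 43, 31]
(2, 8)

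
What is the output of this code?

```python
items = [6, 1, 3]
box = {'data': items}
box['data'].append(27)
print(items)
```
[6, 1, 3, 27]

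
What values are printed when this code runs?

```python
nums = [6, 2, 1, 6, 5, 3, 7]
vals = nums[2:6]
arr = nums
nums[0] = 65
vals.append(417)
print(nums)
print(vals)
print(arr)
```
[65, 2, 1, 6, 5, 3, 7]
[1, 6, 5, 3, 417]
[65, 2, 1, 6, 5, 3, 7]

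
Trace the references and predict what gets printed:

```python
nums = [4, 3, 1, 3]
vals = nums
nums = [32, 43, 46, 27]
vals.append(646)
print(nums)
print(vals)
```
[32, 43, 46, 27]
[4, 3, 1, 3, 646]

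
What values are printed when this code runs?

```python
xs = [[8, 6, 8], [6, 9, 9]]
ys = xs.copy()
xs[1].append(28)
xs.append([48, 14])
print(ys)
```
[[8, 6, 8], [6, 9, 9, 28]]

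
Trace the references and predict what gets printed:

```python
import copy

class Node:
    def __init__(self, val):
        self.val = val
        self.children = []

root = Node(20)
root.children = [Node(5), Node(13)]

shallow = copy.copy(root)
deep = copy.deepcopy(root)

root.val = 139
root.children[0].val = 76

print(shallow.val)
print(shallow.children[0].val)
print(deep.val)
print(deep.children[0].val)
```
20
76
20
5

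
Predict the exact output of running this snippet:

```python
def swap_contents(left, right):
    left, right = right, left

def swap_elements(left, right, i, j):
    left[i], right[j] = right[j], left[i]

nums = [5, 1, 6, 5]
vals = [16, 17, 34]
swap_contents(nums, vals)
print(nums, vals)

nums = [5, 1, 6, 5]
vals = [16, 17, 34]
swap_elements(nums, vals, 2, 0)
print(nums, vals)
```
[5, 1, 6, 5] [16, 17, 34]
[5, 1, 16, 5] [6, 17, 34]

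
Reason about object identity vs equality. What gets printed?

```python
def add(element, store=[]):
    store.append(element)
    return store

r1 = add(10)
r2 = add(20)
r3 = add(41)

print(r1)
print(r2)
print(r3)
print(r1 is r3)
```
[10, 20, 41]
[10, 20, 41]
[10, 20, 41]
True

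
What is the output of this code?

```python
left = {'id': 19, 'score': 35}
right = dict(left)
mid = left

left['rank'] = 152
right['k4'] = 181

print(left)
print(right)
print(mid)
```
{'id': 19, 'score': 35, 'rank': 152}
{'id': 19, 'score': 35, 'k4': 181}
{'id': 19, 'score': 35, 'rank': 152}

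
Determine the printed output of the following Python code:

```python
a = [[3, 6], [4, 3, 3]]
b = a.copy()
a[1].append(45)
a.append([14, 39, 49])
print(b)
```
[[3, 6], [4, 3, 3, 45]]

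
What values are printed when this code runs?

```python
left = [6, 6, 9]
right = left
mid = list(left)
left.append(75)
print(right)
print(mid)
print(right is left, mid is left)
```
[6, 6, 9, 75]
[6, 6, 9]
True False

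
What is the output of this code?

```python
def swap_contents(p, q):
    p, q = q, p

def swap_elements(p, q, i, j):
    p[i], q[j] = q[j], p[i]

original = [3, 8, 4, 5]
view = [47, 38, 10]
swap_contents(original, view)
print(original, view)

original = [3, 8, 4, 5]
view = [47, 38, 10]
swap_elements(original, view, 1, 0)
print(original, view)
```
[3, 8, 4, 5] [47, 38, 10]
[3, 47, 4, 5] [8, 38, 10]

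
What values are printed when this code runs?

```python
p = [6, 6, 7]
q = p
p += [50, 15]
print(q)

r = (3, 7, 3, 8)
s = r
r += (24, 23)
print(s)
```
[6, 6, 7, 50, 15]
(3, 7, 3, 8)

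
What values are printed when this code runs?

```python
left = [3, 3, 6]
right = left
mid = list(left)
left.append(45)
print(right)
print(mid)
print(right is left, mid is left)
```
[3, 3, 6, 45]
[3, 3, 6]
True False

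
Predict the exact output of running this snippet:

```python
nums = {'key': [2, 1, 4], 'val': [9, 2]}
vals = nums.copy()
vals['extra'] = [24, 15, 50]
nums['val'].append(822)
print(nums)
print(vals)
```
{'key': [2, 1, 4], 'val': [9, 2, 822]}
{'key': [2, 1, 4], 'val': [9, 2, 822], 'extra': [24, 15, 50]}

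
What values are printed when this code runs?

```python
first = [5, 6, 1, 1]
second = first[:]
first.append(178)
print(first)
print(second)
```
[5, 6, 1, 1, 178]
[5, 6, 1, 1]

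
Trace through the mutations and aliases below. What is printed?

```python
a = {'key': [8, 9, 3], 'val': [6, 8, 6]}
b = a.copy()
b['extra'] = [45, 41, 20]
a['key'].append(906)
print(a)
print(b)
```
{'key': [8, 9, 3, 906], 'val': [6, 8, 6]}
{'key': [8, 9, 3, 906], 'val': [6, 8, 6], 'extra': [45, 41, 20]}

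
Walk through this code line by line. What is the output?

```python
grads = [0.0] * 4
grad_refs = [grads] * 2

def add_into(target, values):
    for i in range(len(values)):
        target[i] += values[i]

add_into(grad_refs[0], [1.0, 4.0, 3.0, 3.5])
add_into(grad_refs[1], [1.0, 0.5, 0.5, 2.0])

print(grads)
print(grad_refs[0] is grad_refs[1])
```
[2.0, 4.5, 3.5, 5.5]
True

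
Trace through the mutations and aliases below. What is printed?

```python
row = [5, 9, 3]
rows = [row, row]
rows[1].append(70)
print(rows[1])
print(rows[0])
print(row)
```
[5, 9, 3, 70]
[5, 9, 3, 70]
[5, 9, 3, 70]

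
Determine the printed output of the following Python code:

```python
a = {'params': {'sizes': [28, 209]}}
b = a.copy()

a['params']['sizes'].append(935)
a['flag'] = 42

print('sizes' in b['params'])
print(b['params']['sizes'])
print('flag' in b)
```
True
[28, 209, 935]
False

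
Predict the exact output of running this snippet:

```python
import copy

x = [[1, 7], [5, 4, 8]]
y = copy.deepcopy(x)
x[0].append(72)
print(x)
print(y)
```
[[1, 7, 72], [5, 4, 8]]
[[1, 7], [5, 4, 8]]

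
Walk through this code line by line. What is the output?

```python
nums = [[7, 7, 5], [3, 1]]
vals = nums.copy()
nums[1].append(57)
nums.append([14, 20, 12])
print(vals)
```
[[7, 7, 5], [3, 1, 57]]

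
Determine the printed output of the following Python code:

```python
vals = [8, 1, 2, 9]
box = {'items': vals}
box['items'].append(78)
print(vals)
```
[8, 1, 2, 9, 78]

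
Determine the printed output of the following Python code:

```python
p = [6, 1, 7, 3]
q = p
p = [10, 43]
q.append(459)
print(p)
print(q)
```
[10, 43]
[6, 1, 7, 3, 459]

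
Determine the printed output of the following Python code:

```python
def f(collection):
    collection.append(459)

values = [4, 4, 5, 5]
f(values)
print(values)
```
[4, 4, 5, 5, 459]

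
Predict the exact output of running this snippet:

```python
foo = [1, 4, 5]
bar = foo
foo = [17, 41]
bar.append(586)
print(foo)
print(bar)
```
[17, 41]
[1, 4, 5, 586]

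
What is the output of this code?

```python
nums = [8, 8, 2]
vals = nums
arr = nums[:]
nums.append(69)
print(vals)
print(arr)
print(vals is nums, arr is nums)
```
[8, 8, 2, 69]
[8, 8, 2]
True False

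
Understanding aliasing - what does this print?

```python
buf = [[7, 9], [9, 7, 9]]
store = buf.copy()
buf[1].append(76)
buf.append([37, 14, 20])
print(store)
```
[[7, 9], [9, 7, 9, 76]]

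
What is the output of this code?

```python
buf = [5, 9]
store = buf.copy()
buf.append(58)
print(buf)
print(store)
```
[5, 9, 58]
[5, 9]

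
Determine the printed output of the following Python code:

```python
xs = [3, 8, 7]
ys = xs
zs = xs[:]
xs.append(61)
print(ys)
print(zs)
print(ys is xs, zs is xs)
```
[3, 8, 7, 61]
[3, 8, 7]
True False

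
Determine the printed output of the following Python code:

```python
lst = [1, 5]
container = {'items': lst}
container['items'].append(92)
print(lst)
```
[1, 5, 92]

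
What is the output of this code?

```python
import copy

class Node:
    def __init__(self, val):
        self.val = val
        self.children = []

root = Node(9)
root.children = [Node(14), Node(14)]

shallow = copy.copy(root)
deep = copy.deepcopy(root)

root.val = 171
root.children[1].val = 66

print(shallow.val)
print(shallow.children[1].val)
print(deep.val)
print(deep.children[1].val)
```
9
66
9
14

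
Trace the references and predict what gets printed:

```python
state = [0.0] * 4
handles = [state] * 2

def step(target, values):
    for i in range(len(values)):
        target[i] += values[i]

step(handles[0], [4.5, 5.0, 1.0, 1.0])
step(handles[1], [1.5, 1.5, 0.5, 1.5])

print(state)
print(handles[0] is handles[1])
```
[6.0, 6.5, 1.5, 2.5]
True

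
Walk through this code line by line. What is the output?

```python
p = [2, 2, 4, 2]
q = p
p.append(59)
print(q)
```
[2, 2, 4, 2, 59]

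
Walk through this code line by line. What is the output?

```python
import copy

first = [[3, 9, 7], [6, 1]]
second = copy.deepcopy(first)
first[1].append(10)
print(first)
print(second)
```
[[3, 9, 7], [6, 1, 10]]
[[3, 9, 7], [6, 1]]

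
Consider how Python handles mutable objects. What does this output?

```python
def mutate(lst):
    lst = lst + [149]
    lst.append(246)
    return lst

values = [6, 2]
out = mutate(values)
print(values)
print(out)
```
[6, 2]
[6, 2, 149, 246]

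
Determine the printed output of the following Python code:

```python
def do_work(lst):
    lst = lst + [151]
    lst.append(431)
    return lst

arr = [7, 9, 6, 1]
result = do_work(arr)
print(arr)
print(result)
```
[7, 9, 6, 1]
[7, 9, 6, 1, 151, 431]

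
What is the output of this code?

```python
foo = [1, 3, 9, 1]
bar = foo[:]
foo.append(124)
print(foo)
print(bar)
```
[1, 3, 9, 1, 124]
[1, 3, 9, 1]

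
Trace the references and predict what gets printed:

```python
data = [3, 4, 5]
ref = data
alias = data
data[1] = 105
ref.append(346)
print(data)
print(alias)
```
[3, 105, 5, 346]
[3, 105, 5, 346]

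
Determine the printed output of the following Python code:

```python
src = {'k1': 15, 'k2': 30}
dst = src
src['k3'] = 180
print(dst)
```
{'k1': 15, 'k2': 30, 'k3': 180}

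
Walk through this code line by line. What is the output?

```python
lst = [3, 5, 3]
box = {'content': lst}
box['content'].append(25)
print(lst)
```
[3, 5, 3, 25]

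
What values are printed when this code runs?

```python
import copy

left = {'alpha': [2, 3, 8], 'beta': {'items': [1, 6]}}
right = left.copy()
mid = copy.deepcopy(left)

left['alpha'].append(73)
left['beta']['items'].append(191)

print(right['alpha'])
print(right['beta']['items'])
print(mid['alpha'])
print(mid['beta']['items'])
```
[2, 3, 8, 73]
[1, 6, 191]
[2, 3, 8]
[1, 6]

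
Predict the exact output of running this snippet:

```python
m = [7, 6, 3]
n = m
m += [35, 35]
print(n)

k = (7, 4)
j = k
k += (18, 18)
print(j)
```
[7, 6, 3, 35, 35]
(7, 4)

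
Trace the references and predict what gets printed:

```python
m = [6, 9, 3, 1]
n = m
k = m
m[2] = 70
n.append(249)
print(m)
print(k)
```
[6, 9, 70, 1, 249]
[6, 9, 70, 1, 249]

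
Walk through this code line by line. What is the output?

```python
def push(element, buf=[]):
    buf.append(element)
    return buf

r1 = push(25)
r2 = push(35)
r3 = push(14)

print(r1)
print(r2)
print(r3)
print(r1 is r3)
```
[25, 35, 14]
[25, 35, 14]
[25, 35, 14]
True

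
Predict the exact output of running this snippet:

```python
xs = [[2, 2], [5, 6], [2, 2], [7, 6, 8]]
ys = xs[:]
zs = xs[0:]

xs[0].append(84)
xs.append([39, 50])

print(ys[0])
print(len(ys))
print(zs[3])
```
[2, 2, 84]
4
[7, 6, 8]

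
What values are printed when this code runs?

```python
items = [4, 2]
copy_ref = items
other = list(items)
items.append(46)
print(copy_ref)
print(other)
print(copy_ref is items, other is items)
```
[4, 2, 46]
[4, 2]
True False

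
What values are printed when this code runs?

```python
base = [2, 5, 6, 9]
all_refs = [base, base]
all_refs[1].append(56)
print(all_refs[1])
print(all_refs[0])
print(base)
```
[2, 5, 6, 9, 56]
[2, 5, 6, 9, 56]
[2, 5, 6, 9, 56]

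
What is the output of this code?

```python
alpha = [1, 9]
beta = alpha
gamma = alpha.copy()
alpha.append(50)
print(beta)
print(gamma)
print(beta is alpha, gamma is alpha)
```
[1, 9, 50]
[1, 9]
True False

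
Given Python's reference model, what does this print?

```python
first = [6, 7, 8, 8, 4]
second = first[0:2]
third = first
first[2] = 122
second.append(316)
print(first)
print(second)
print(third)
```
[6, 7, 122, 8, 4]
[6, 7, 316]
[6, 7, 122, 8, 4]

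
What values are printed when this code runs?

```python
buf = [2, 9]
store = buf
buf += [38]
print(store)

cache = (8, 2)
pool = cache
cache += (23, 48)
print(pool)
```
[2, 9, 38]
(8, 2)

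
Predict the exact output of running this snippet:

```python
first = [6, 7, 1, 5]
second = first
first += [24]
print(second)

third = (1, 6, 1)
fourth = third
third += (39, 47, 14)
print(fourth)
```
[6, 7, 1, 5, 24]
(1, 6, 1)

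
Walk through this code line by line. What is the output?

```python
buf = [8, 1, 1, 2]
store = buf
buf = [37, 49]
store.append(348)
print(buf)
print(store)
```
[37, 49]
[8, 1, 1, 2, 348]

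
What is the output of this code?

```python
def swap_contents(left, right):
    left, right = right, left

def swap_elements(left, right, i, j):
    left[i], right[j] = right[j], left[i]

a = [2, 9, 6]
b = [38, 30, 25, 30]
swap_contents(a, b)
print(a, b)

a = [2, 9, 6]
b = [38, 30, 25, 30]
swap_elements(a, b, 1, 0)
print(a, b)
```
[2, 9, 6] [38, 30, 25, 30]
[2, 38, 6] [9, 30, 25, 30]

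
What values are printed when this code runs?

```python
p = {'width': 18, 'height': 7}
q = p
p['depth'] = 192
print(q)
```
{'width': 18, 'height': 7, 'depth': 192}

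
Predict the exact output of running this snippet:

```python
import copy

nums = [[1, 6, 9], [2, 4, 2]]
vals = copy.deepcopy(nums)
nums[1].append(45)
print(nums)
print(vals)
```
[[1, 6, 9], [2, 4, 2, 45]]
[[1, 6, 9], [2, 4, 2]]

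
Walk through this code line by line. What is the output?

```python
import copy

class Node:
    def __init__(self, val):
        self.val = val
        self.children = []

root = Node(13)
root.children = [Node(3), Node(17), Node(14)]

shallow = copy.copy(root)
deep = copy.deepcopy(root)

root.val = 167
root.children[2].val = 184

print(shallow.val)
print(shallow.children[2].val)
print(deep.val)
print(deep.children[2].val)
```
13
184
13
14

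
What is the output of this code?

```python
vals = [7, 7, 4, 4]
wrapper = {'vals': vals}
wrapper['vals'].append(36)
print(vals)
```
[7, 7, 4, 4, 36]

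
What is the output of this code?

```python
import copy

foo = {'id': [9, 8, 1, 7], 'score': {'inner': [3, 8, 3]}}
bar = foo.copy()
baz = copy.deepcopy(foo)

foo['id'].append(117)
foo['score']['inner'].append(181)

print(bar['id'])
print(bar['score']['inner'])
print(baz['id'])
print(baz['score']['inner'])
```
[9, 8, 1, 7, 117]
[3, 8, 3, 181]
[9, 8, 1, 7]
[3, 8, 3]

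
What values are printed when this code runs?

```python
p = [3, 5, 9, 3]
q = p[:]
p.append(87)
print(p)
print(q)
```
[3, 5, 9, 3, 87]
[3, 5, 9, 3]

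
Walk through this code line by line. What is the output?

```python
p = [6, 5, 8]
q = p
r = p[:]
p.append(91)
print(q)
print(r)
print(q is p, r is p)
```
[6, 5, 8, 91]
[6, 5, 8]
True False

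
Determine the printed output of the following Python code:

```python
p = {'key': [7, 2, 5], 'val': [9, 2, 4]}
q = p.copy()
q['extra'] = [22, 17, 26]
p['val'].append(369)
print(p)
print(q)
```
{'key': [7, 2, 5], 'val': [9, 2, 4, 369]}
{'key': [7, 2, 5], 'val': [9, 2, 4, 369], 'extra': [22, 17, 26]}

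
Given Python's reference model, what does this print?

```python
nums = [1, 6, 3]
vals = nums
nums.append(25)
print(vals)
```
[1, 6, 3, 25]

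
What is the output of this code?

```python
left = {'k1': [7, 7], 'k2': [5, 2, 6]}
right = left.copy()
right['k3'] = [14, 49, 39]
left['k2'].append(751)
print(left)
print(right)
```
{'k1': [7, 7], 'k2': [5, 2, 6, 751]}
{'k1': [7, 7], 'k2': [5, 2, 6, 751], 'k3': [14, 49, 39]}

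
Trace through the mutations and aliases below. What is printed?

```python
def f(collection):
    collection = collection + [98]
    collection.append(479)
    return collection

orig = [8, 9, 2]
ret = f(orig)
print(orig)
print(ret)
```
[8, 9, 2]
[8, 9, 2, 98, 479]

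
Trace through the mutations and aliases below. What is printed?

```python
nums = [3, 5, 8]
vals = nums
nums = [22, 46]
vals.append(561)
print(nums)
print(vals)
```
[22, 46]
[3, 5, 8, 561]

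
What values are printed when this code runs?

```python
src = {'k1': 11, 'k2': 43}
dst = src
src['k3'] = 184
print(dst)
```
{'k1': 11, 'k2': 43, 'k3': 184}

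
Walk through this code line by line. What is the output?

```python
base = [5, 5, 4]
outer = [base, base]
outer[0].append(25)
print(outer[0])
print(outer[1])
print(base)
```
[5, 5, 4, 25]
[5, 5, 4, 25]
[5, 5, 4, 25]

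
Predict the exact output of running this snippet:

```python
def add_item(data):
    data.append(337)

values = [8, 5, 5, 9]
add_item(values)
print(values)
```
[8, 5, 5, 9, 337]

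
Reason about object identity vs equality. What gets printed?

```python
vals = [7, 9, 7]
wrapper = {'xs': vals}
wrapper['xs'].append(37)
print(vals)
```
[7, 9, 7, 37]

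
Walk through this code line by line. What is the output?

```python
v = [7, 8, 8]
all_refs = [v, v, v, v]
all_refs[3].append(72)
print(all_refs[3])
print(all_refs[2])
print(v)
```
[7, 8, 8, 72]
[7, 8, 8, 72]
[7, 8, 8, 72]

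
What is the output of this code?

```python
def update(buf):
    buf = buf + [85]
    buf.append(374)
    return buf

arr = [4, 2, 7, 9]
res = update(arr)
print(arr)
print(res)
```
[4, 2, 7, 9]
[4, 2, 7, 9, 85, 374]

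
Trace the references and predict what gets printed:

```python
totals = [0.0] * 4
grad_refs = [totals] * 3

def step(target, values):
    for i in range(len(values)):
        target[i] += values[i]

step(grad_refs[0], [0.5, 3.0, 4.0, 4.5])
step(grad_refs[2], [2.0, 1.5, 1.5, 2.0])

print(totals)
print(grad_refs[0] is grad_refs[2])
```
[2.5, 4.5, 5.5, 6.5]
True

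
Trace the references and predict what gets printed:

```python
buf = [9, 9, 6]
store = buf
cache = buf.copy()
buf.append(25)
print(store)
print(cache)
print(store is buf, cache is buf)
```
[9, 9, 6, 25]
[9, 9, 6]
True False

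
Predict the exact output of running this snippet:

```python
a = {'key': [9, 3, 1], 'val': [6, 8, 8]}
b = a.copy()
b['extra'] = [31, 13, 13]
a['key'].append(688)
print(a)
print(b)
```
{'key': [9, 3, 1, 688], 'val': [6, 8, 8]}
{'key': [9, 3, 1, 688], 'val': [6, 8, 8], 'extra': [31, 13, 13]}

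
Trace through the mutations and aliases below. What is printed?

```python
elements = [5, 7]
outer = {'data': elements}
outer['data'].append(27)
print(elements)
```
[5, 7, 27]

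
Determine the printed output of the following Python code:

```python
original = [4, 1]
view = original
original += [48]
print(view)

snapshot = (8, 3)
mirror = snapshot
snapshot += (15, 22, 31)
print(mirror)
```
[4, 1, 48]
(8, 3)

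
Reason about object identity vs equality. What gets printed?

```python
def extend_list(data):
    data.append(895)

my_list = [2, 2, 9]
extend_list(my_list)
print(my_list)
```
[2, 2, 9, 895]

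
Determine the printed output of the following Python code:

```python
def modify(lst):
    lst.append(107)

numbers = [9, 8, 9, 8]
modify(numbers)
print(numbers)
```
[9, 8, 9, 8, 107]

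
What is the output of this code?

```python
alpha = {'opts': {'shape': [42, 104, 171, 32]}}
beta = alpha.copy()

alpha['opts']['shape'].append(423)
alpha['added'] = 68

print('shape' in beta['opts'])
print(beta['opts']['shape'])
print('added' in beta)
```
True
[42, 104, 171, 32, 423]
False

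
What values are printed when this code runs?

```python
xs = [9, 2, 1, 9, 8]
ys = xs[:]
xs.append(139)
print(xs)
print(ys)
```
[9, 2, 1, 9, 8, 139]
[9, 2, 1, 9, 8]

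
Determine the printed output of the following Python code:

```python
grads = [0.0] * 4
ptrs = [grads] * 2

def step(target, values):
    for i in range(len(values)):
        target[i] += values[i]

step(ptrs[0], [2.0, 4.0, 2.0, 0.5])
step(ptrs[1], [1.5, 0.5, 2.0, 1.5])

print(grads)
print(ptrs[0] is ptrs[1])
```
[3.5, 4.5, 4.0, 2.0]
True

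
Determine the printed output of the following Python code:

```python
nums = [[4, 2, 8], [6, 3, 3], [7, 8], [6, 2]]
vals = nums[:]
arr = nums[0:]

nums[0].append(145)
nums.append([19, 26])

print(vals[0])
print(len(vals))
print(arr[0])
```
[4, 2, 8, 145]
4
[4, 2, 8, 145]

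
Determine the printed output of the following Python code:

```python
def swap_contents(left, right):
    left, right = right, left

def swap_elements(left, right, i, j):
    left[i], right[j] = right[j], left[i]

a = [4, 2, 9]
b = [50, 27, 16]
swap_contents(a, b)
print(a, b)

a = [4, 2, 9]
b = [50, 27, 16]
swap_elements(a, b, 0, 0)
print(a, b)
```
[4, 2, 9] [50, 27, 16]
[50, 2, 9] [4, 27, 16]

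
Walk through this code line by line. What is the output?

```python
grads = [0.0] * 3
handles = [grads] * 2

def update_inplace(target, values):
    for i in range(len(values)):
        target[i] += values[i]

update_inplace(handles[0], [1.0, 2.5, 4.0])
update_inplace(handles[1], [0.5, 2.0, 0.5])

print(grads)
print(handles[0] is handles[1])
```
[1.5, 4.5, 4.5]
True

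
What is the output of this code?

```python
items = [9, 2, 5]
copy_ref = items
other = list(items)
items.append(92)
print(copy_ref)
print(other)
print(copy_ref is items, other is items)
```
[9, 2, 5, 92]
[9, 2, 5]
True False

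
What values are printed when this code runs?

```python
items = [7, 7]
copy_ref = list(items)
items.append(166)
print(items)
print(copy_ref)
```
[7, 7, 166]
[7, 7]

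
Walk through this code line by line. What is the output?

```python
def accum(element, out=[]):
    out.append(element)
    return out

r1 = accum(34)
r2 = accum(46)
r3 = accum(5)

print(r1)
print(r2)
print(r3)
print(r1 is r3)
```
[34, 46, 5]
[34, 46, 5]
[34, 46, 5]
True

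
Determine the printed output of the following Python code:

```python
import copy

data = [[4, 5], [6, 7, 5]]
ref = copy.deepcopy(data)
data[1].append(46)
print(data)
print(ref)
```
[[4, 5], [6, 7, 5, 46]]
[[4, 5], [6, 7, 5]]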